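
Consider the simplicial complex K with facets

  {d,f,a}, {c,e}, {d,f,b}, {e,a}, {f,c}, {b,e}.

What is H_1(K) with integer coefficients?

H_1 ≅ Z^2.

Take the total order a < b < c < d < e < f on the vertex set. Then K (dimension 2) consists of the simplices:

  0-simplices (6): a, b, c, d, e, f
  1-simplices (9): ad, ae, af, bd, be, bf, ce, cf, df
  2-simplices (2): adf, bdf

so the chain groups are C_0 ≅ Z^6, C_1 ≅ Z^9, C_2 ≅ Z^2.

The boundary map ∂_1: C_1 → C_0 is given by ∂[p,q] = [q] − [p].
The 6×9 boundary matrix has rank 5 and Smith normal form diag(1,1,1,1,1).

The boundary map ∂_2: C_2 → C_1 sends each 2-simplex [p,q,r] to [q,r] − [p,r] + [p,q]. For instance
  ∂adf = df − af + ad,
  ∂bdf = df − bf + bd.
The resulting 9×2 matrix has rank 2, and its Smith normal form has invariant factors (1,1).

Computing H_k = (kernel of ∂_k) / (image of ∂_{k+1}):

  H_1: rank ker ∂_1 − rank ∂_2 = (9 − 5) − 2 = 2, and the invariant factors of ∂_2 are all 1, so H_1 = Z^2.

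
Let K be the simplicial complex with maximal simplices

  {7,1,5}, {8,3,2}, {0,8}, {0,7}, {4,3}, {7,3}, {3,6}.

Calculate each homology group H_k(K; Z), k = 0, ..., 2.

Fix the vertex order 0 < 1 < 2 < 3 < 4 < 5 < 6 < 7 < 8 and write every simplex with vertices in increasing order. Then dim K = 2 and the simplices of K are:

  0-simplices (9): [0], [1], [2], [3], [4], [5], [6], [7], [8]
  1-simplices (11): [0,7], [0,8], [1,5], [1,7], [2,3], [2,8], [3,4], [3,6], [3,7], [3,8], [5,7]
  2-simplices (2): [1,5,7], [2,3,8]

Hence C_0 ≅ Z^9, C_1 ≅ Z^11, C_2 ≅ Z^2.

Boundary ∂_1: C_1 → C_0 sends each edge [p,q] (with p < q) to q − p.
This gives a 9×11 integer matrix of rank 8; reducing to Smith normal form yields diagonal entries (1,1,1,1,1,1,1,1).

The boundary map ∂_2: C_2 → C_1 acts by ∂[p,q,r] = [q,r] − [p,r] + [p,q]. For instance
  ∂[1,5,7] = [5,7] − [1,7] + [1,5],
  ∂[2,3,8] = [3,8] − [2,8] + [2,3].
This gives a 11×2 integer matrix of rank 2; reducing to Smith normal form yields diagonal entries (1,1).

Reading off H_k = ker ∂_k / im ∂_{k+1}:

  H_0: rank C_0 − rank ∂_1 = 9 − 8 = 1, and the invariant factors of ∂_1 are all 1, so H_0 ≅ Z.
  H_1: rank ker ∂_1 − rank ∂_2 = (11 − 8) − 2 = 1, and the invariant factors of ∂_2 are all 1, so H_1 ≅ Z.
  H_2: rank ker ∂_2 − rank ∂_3 = (2 − 2) − 0 = 0, and there is no ∂_3, so H_2 ≅ 0.

H_0 = Z,  H_1 = Z,  H_2 = 0.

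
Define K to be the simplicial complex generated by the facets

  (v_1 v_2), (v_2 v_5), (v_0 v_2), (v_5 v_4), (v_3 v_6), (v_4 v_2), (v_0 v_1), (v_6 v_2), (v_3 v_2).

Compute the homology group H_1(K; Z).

H_1 ≅ Z^3.

Take the total order v_0 < v_1 < v_2 < v_3 < v_4 < v_5 < v_6 on the vertex set. Then K (dimension 1) consists of the simplices:

  0-simplices (7): [v_0], [v_1], [v_2], [v_3], [v_4], [v_5], [v_6]
  1-simplices (9): [v_0,v_1], [v_0,v_2], [v_1,v_2], [v_2,v_3], [v_2,v_4], [v_2,v_5], [v_2,v_6], [v_3,v_6], [v_4,v_5]

Hence C_0 ≅ Z^7, C_1 ≅ Z^9.

The boundary map ∂_1: C_1 → C_0 maps an edge to its endpoints' difference, ∂[p,q] = q − p.
As a 7×9 matrix over Z this has rank 6, with invariant factors (1,1,1,1,1,1).

From H_k ≅ ker(∂_k) / im(∂_{k+1}) we obtain:

  H_1: rank ker ∂_1 − rank ∂_2 = (9 − 6) − 0 = 3, and there is no ∂_2, so H_1 ≅ Z^3.

(K is a triangulation of a wedge of 3 circles.)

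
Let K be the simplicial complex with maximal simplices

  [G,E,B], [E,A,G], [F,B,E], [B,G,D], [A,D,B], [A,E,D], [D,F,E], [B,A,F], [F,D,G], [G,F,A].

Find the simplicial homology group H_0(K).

Order the vertices as A < B < D < E < F < G. Listing each simplex with vertices in this order, K has dimension 2 with simplices:

  0-simplices (6): A, B, D, E, F, G
  1-simplices (15): AB, AD, AE, AF, AG, BD, BE, BF, BG, DE, DF, DG, EF, EG, FG
  2-simplices (10): ABD, ABF, ADE, AEG, AFG, BDG, BEF, BEG, DEF, DFG

giving chain groups C_0 ≅ Z^6, C_1 ≅ Z^15, C_2 ≅ Z^10.

Boundary ∂_1: C_1 → C_0 is given by ∂[p,q] = [q] − [p].
As a 6×15 matrix over Z this has rank 5, with invariant factors (1,1,1,1,1).

Boundary ∂_2: C_2 → C_1 sends each 2-simplex [p,q,r] to [q,r] − [p,r] + [p,q]. For instance
  ∂DEF = EF − DF + DE,
  ∂DFG = FG − DG + DF.
As a 15×10 matrix over Z this has rank 10, with invariant factors (1,1,1,1,1,1,1,1,1,2).

Reading off H_k = ker ∂_k / im ∂_{k+1}:

  H_0: rank C_0 − rank ∂_1 = 6 − 5 = 1, and the invariant factors of ∂_1 are all 1, so H_0 = Z.

H_0 ≅ Z.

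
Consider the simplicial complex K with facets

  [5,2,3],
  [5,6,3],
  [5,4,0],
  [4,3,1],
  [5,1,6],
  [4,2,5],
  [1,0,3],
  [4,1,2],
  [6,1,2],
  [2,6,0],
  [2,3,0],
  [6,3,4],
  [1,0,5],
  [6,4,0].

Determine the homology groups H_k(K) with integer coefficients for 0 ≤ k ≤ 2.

H_0 = Z,  H_1 = Z^2,  H_2 = Z.

Fix the vertex order 0 < 1 < 2 < 3 < 4 < 5 < 6 and write every simplex with vertices in increasing order. Then dim K = 2 and the simplices of K are:

  0-simplices (7): [0], [1], [2], [3], [4], [5], [6]
  1-simplices (21): [0,1], [0,2], [0,3], [0,4], [0,5], [0,6], [1,2], [1,3], [1,4], [1,5], [1,6], [2,3], [2,4], [2,5], [2,6], [3,4], [3,5], [3,6], [4,5], [4,6], [5,6]
  2-simplices (14): [0,1,3], [0,1,5], [0,2,3], [0,2,6], [0,4,5], [0,4,6], [1,2,4], [1,2,6], [1,3,4], [1,5,6], [2,3,5], [2,4,5], [3,4,6], [3,5,6]

Hence C_0 ≅ Z^7, C_1 ≅ Z^21, C_2 ≅ Z^14.

The boundary map ∂_1: C_1 → C_0 sends each edge [p,q] (with p < q) to q − p. For instance
  ∂[1,2] = [2] − [1].
The resulting 7×21 matrix has rank 6, and its Smith normal form has invariant factors (1,1,1,1,1,1).

Boundary ∂_2: C_2 → C_1 acts by ∂[p,q,r] = [q,r] − [p,r] + [p,q]. For instance
  ∂[0,1,5] = [1,5] − [0,5] + [0,1],
  ∂[1,2,6] = [2,6] − [1,6] + [1,2].
As a 21×14 matrix over Z this has rank 13, with invariant factors (1,1,1,1,1,1,1,1,1,1,1,1,1).

Reading off H_k = ker ∂_k / im ∂_{k+1}:

  H_0: rank C_0 − rank ∂_1 = 7 − 6 = 1, and the invariant factors of ∂_1 are all 1, so H_0 = Z.
  H_1: rank ker ∂_1 − rank ∂_2 = (21 − 6) − 13 = 2, and the invariant factors of ∂_2 are all 1, so H_1 = Z^2.
  H_2: rank ker ∂_2 − rank ∂_3 = (14 − 13) − 0 = 1, and there is no ∂_3, so H_2 = Z.

As a check, the Euler characteristic is 7 − 21 + 14 = 0, which agrees with 1 − 2 + 1 = 0.
(K is a triangulation of the torus T^2.)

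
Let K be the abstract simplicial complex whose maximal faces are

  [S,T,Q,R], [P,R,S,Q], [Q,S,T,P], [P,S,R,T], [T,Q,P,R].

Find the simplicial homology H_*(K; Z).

Order the vertices as P < Q < R < S < T. Listing each simplex with vertices in this order, K has dimension 3 with simplices:

  0-simplices (5): P, Q, R, S, T
  1-simplices (10): PQ, PR, PS, PT, QR, QS, QT, RS, RT, ST
  2-simplices (10): PQR, PQS, PQT, PRS, PRT, PST, QRS, QRT, QST, RST
  3-simplices (5): PQRS, PQRT, PQST, PRST, QRST

so the chain groups are C_0 ≅ Z^5, C_1 ≅ Z^10, C_2 ≅ Z^10, C_3 ≅ Z^5.

∂_1: C_1 → C_0 is given by ∂[p,q] = [q] − [p]. For instance
  ∂RT = T − R.
The resulting 5×10 matrix has rank 4, and its Smith normal form has invariant factors (1,1,1,1).

The boundary map ∂_2: C_2 → C_1 maps a triangle to the signed sum of its edges. For instance
  ∂QRT = RT − QT + QR,
  ∂PRS = RS − PS + PR.
The resulting 10×10 matrix has rank 6, and its Smith normal form has invariant factors (1,1,1,1,1,1).

∂_3: C_3 → C_2 sends each 3-simplex σ to the alternating sum Σ_i (−1)^i (σ with its i-th vertex removed). For instance
  ∂PQST = QST − PST + PQT − PQS,
  ∂QRST = RST − QST + QRT − QRS.
The resulting 10×5 matrix has rank 4, and its Smith normal form has invariant factors (1,1,1,1).

From H_k ≅ ker(∂_k) / im(∂_{k+1}) we obtain:

  H_0: rank C_0 − rank ∂_1 = 5 − 4 = 1, and the invariant factors of ∂_1 are all 1, so H_0 = Z.
  H_1: rank ker ∂_1 − rank ∂_2 = (10 − 4) − 6 = 0, and the invariant factors of ∂_2 are all 1, so H_1 = 0.
  H_2: rank ker ∂_2 − rank ∂_3 = (10 − 6) − 4 = 0, and the invariant factors of ∂_3 are all 1, so H_2 = 0.
  H_3: rank ker ∂_3 − rank ∂_4 = (5 − 4) − 0 = 1, and there is no ∂_4, so H_3 = Z.

As a check, the Euler characteristic is 5 − 10 + 10 − 5 = 0, which agrees with 1 − 0 + 0 − 1 = 0.
(K is a triangulation of the 3-sphere S^3.)

H_0 = Z,  H_1 = 0,  H_2 = 0,  H_3 = Z.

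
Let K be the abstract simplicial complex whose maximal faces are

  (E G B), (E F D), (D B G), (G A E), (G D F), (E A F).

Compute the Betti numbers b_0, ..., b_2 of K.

b_0 = 1, b_1 = 1, b_2 = 0.

Take the total order A < B < D < E < F < G on the vertex set. Then K (dimension 2) consists of the simplices:

  0-simplices (6): A, B, D, E, F, G
  1-simplices (12): AE, AF, AG, BD, BE, BG, DE, DF, DG, EF, EG, FG
  2-simplices (6): AEF, AEG, BDG, BEG, DEF, DFG

so the chain groups are C_0 ≅ Z^6, C_1 ≅ Z^12, C_2 ≅ Z^6.

∂_1: C_1 → C_0 maps an edge to its endpoints' difference, ∂[p,q] = q − p. For instance
  ∂BE = E − B.
This gives a 6×12 integer matrix of rank 5; reducing to Smith normal form yields diagonal entries (1,1,1,1,1).

Boundary ∂_2: C_2 → C_1 maps a triangle to the signed sum of its edges. For instance
  ∂BEG = EG − BG + BE,
  ∂AEF = EF − AF + AE.
This gives a 12×6 integer matrix of rank 6; reducing to Smith normal form yields diagonal entries (1,1,1,1,1,1).

From H_k ≅ ker(∂_k) / im(∂_{k+1}) we obtain:

  H_0: rank C_0 − rank ∂_1 = 6 − 5 = 1, and the invariant factors of ∂_1 are all 1, so H_0 ≅ Z.
  H_1: rank ker ∂_1 − rank ∂_2 = (12 − 5) − 6 = 1, and the invariant factors of ∂_2 are all 1, so H_1 ≅ Z.
  H_2: rank ker ∂_2 − rank ∂_3 = (6 − 6) − 0 = 0, and there is no ∂_3, so H_2 ≅ 0.

Hence the Betti numbers are b_0 = 1, b_1 = 1, b_2 = 0.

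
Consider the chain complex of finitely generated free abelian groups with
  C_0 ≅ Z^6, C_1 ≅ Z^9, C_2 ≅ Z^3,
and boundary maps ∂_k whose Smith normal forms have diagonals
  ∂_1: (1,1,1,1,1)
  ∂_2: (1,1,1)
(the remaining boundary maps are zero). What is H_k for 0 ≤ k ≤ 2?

H_0 ≅ Z,  H_1 ≅ Z,  H_2 = 0.

H_0: b_0 = 6 − 0 − 5 = 1; torsion from ∂_1 factors > 1: none. So H_0 ≅ Z.
H_1: b_1 = 9 − 5 − 3 = 1; torsion from ∂_2 factors > 1: none. So H_1 ≅ Z.
H_2: b_2 = 3 − 3 − 0 = 0; torsion from ∂_3 factors > 1: none. So H_2 ≅ 0.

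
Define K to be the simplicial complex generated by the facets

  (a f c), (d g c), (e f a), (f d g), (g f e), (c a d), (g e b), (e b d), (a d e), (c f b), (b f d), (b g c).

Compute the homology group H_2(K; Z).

H_2 = 0.

K has 7 vertices, 18 edges, 12 triangles.
rank ∂_2 = 12, rank ∂_3 = 0 ⇒ b_2 = 12 − 12 − 0 = 0. So H_2 = 0.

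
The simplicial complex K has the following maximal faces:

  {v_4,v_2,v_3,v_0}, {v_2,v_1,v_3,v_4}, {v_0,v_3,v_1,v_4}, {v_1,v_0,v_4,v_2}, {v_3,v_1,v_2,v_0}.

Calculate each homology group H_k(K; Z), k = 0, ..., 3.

Fix the vertex order v_0 < v_1 < v_2 < v_3 < v_4 and write every simplex with vertices in increasing order. Then dim K = 3 and the simplices of K are:

  0-simplices (5): [v_0], [v_1], [v_2], [v_3], [v_4]
  1-simplices (10): [v_0,v_1], [v_0,v_2], [v_0,v_3], [v_0,v_4], [v_1,v_2], [v_1,v_3], [v_1,v_4], [v_2,v_3], [v_2,v_4], [v_3,v_4]
  2-simplices (10): [v_0,v_1,v_2], [v_0,v_1,v_3], [v_0,v_1,v_4], [v_0,v_2,v_3], [v_0,v_2,v_4], [v_0,v_3,v_4], [v_1,v_2,v_3], [v_1,v_2,v_4], [v_1,v_3,v_4], [v_2,v_3,v_4]
  3-simplices (5): [v_0,v_1,v_2,v_3], [v_0,v_1,v_2,v_4], [v_0,v_1,v_3,v_4], [v_0,v_2,v_3,v_4], [v_1,v_2,v_3,v_4]

Hence C_0 ≅ Z^5, C_1 ≅ Z^10, C_2 ≅ Z^10, C_3 ≅ Z^5.

∂_1: C_1 → C_0 maps an edge to its endpoints' difference, ∂[p,q] = q − p. For instance
  ∂[v_0,v_2] = [v_2] − [v_0].
As a 5×10 matrix over Z this has rank 4, with invariant factors (1,1,1,1).

∂_2: C_2 → C_1 sends each 2-simplex [p,q,r] to [q,r] − [p,r] + [p,q]. For instance
  ∂[v_0,v_2,v_3] = [v_2,v_3] − [v_0,v_3] + [v_0,v_2],
  ∂[v_0,v_1,v_2] = [v_1,v_2] − [v_0,v_2] + [v_0,v_1].
This gives a 10×10 integer matrix of rank 6; reducing to Smith normal form yields diagonal entries (1,1,1,1,1,1).

Boundary ∂_3: C_3 → C_2 sends each 3-simplex σ to the alternating sum Σ_i (−1)^i (σ with its i-th vertex removed). For instance
  ∂[v_0,v_2,v_3,v_4] = [v_2,v_3,v_4] − [v_0,v_3,v_4] + [v_0,v_2,v_4] − [v_0,v_2,v_3],
  ∂[v_0,v_1,v_2,v_4] = [v_1,v_2,v_4] − [v_0,v_2,v_4] + [v_0,v_1,v_4] − [v_0,v_1,v_2].
As a 10×5 matrix over Z this has rank 4, with invariant factors (1,1,1,1).

From H_k ≅ ker(∂_k) / im(∂_{k+1}) we obtain:

  H_0: rank C_0 − rank ∂_1 = 5 − 4 = 1, and the invariant factors of ∂_1 are all 1, so H_0 = Z.
  H_1: rank ker ∂_1 − rank ∂_2 = (10 − 4) − 6 = 0, and the invariant factors of ∂_2 are all 1, so H_1 = 0.
  H_2: rank ker ∂_2 − rank ∂_3 = (10 − 6) − 4 = 0, and the invariant factors of ∂_3 are all 1, so H_2 = 0.
  H_3: rank ker ∂_3 − rank ∂_4 = (5 − 4) − 0 = 1, and there is no ∂_4, so H_3 = Z.

H_0 ≅ Z,  H_1 = 0,  H_2 = 0,  H_3 ≅ Z.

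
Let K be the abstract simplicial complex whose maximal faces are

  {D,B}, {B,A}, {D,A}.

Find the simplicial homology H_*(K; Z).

H_0 = Z,  H_1 = Z.

Fix the vertex order A < B < D and write every simplex with vertices in increasing order. Then dim K = 1 and the simplices of K are:

  0-simplices (3): A, B, D
  1-simplices (3): AB, AD, BD

Hence C_0 ≅ Z^3, C_1 ≅ Z^3.

The boundary map ∂_1: C_1 → C_0 sends each edge [p,q] (with p < q) to q − p.
As a 3×3 matrix over Z this has rank 2, with invariant factors (1,1).

Now H_k = ker ∂_k / im ∂_{k+1}, so:

  H_0: rank C_0 − rank ∂_1 = 3 − 2 = 1, and the invariant factors of ∂_1 are all 1, so H_0 ≅ Z.
  H_1: rank ker ∂_1 − rank ∂_2 = (3 − 2) − 0 = 1, and there is no ∂_2, so H_1 ≅ Z.

As a check, the Euler characteristic is 3 − 3 = 0, which agrees with 1 − 1 = 0.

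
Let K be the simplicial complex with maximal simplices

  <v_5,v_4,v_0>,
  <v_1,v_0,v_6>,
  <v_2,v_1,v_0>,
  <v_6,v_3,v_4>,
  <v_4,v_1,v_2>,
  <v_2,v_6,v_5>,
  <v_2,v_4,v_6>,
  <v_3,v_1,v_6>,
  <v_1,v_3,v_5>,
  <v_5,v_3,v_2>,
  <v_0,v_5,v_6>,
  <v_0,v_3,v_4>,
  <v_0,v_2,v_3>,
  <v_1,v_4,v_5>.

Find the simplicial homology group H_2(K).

Take the total order v_0 < v_1 < v_2 < v_3 < v_4 < v_5 < v_6 on the vertex set. Then K (dimension 2) consists of the simplices:

  0-simplices (7): [v_0], [v_1], [v_2], [v_3], [v_4], [v_5], [v_6]
  1-simplices (21): (21 of them)
  2-simplices (14): (14 of them)

giving chain groups C_0 ≅ Z^7, C_1 ≅ Z^21, C_2 ≅ Z^14.

∂_1: C_1 → C_0 is given by ∂[p,q] = [q] − [p].
The resulting 7×21 matrix has rank 6, and its Smith normal form has invariant factors (1,1,1,1,1,1).

Boundary ∂_2: C_2 → C_1 acts by ∂[p,q,r] = [q,r] − [p,r] + [p,q]. For instance
  ∂[v_0,v_4,v_5] = [v_4,v_5] − [v_0,v_5] + [v_0,v_4],
  ∂[v_0,v_3,v_4] = [v_3,v_4] − [v_0,v_4] + [v_0,v_3].
This gives a 21×14 integer matrix of rank 13; reducing to Smith normal form yields diagonal entries (1,1,1,1,1,1,1,1,1,1,1,1,1).

From H_k ≅ ker(∂_k) / im(∂_{k+1}) we obtain:

  H_2: rank ker ∂_2 − rank ∂_3 = (14 − 13) − 0 = 1, and there is no ∂_3, so H_2 ≅ Z.

(K is a triangulation of the torus T^2.)

H_2 ≅ Z.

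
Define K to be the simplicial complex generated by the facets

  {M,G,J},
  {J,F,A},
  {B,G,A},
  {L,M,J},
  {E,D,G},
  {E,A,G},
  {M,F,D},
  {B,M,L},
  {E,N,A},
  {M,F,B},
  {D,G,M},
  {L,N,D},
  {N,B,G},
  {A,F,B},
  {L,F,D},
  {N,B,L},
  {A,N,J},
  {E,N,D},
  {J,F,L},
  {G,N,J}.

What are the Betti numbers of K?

b_0 = 1, b_1 = 1, b_2 = 0.

We work with the vertex ordering A < B < D < E < F < G < J < L < M < N. The simplices of K, each written with vertices in increasing order, are:

  0-simplices (10): A, B, D, E, F, G, J, L, M, N
  1-simplices (30): AB, AE, AF, AG, AJ, AN, BF, BG, BL, BM, BN, DE, DF, DG, DL, DM, DN, EG, EN, FJ, FL, FM, GJ, GM, GN, JL, JM, JN, LM, LN
  2-simplices (20): ABF, ABG, AEG, AEN, AFJ, AJN, BFM, BGN, BLM, BLN, DEG, DEN, DFL, DFM, DGM, DLN, FJL, GJM, GJN, JLM

so the chain groups are C_0 ≅ Z^10, C_1 ≅ Z^30, C_2 ≅ Z^20.

Boundary ∂_1: C_1 → C_0 is given by ∂[p,q] = [q] − [p].
The 10×30 boundary matrix has rank 9 and Smith normal form diag(1,1,1,1,1,1,1,1,1).

The boundary map ∂_2: C_2 → C_1 sends each 2-simplex [p,q,r] to [q,r] − [p,r] + [p,q]. For instance
  ∂ABG = BG − AG + AB,
  ∂DEG = EG − DG + DE.
This gives a 30×20 integer matrix of rank 20; reducing to Smith normal form yields diagonal entries (1,1,1,1,1,1,1,1,1,1,1,1,1,1,1,1,1,1,1,2).

Computing H_k = (kernel of ∂_k) / (image of ∂_{k+1}):

  H_0: rank C_0 − rank ∂_1 = 10 − 9 = 1, and the invariant factors of ∂_1 are all 1, so H_0 = Z.
  H_1: rank ker ∂_1 − rank ∂_2 = (30 − 9) − 20 = 1, and ∂_2 has invariant factor 2 > 1, so H_1 = Z ⊕ Z/2Z.
  H_2: rank ker ∂_2 − rank ∂_3 = (20 − 20) − 0 = 0, and there is no ∂_3, so H_2 = 0.

Hence the Betti numbers are b_0 = 1, b_1 = 1, b_2 = 0.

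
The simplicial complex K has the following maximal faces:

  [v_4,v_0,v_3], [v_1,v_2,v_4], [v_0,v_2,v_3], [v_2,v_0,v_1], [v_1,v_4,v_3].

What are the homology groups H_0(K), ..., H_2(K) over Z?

H_0 ≅ Z,  H_1 ≅ Z,  H_2 = 0.

We work with the vertex ordering v_0 < v_1 < v_2 < v_3 < v_4. The simplices of K, each written with vertices in increasing order, are:

  0-simplices (5): [v_0], [v_1], [v_2], [v_3], [v_4]
  1-simplices (10): [v_0,v_1], [v_0,v_2], [v_0,v_3], [v_0,v_4], [v_1,v_2], [v_1,v_3], [v_1,v_4], [v_2,v_3], [v_2,v_4], [v_3,v_4]
  2-simplices (5): [v_0,v_1,v_2], [v_0,v_2,v_3], [v_0,v_3,v_4], [v_1,v_2,v_4], [v_1,v_3,v_4]

so the chain groups are C_0 ≅ Z^5, C_1 ≅ Z^10, C_2 ≅ Z^5.

The boundary map ∂_1: C_1 → C_0 sends each edge [p,q] (with p < q) to q − p.
The 5×10 boundary matrix has rank 4 and Smith normal form diag(1,1,1,1).

The boundary map ∂_2: C_2 → C_1 maps a triangle to the signed sum of its edges. For instance
  ∂[v_1,v_3,v_4] = [v_3,v_4] − [v_1,v_4] + [v_1,v_3],
  ∂[v_0,v_2,v_3] = [v_2,v_3] − [v_0,v_3] + [v_0,v_2].
This gives a 10×5 integer matrix of rank 5; reducing to Smith normal form yields diagonal entries (1,1,1,1,1).

From H_k ≅ ker(∂_k) / im(∂_{k+1}) we obtain:

  H_0: rank C_0 − rank ∂_1 = 5 − 4 = 1, and the invariant factors of ∂_1 are all 1, so H_0 = Z.
  H_1: rank ker ∂_1 − rank ∂_2 = (10 − 4) − 5 = 1, and the invariant factors of ∂_2 are all 1, so H_1 = Z.
  H_2: rank ker ∂_2 − rank ∂_3 = (5 − 5) − 0 = 0, and there is no ∂_3, so H_2 = 0.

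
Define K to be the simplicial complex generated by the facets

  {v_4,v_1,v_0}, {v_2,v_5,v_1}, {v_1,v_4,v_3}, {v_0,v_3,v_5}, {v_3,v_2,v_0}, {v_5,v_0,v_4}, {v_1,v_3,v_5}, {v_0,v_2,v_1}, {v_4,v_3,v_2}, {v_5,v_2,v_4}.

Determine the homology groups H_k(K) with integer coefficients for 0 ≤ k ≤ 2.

Take the total order v_0 < v_1 < v_2 < v_3 < v_4 < v_5 on the vertex set. Then K (dimension 2) consists of the simplices:

  0-simplices (6): [v_0], [v_1], [v_2], [v_3], [v_4], [v_5]
  1-simplices (15): (15 of them)
  2-simplices (10): [v_0,v_1,v_2], [v_0,v_1,v_4], [v_0,v_2,v_3], [v_0,v_3,v_5], [v_0,v_4,v_5], [v_1,v_2,v_5], [v_1,v_3,v_4], [v_1,v_3,v_5], [v_2,v_3,v_4], [v_2,v_4,v_5]

so the chain groups are C_0 ≅ Z^6, C_1 ≅ Z^15, C_2 ≅ Z^10.

Boundary ∂_1: C_1 → C_0 is given by ∂[p,q] = [q] − [p].
The 6×15 boundary matrix has rank 5 and Smith normal form diag(1,1,1,1,1).

The boundary map ∂_2: C_2 → C_1 maps a triangle to the signed sum of its edges. For instance
  ∂[v_0,v_3,v_5] = [v_3,v_5] − [v_0,v_5] + [v_0,v_3],
  ∂[v_1,v_2,v_5] = [v_2,v_5] − [v_1,v_5] + [v_1,v_2].
The 15×10 boundary matrix has rank 10 and Smith normal form diag(1,1,1,1,1,1,1,1,1,2).

Computing H_k = (kernel of ∂_k) / (image of ∂_{k+1}):

  H_0: rank C_0 − rank ∂_1 = 6 − 5 = 1, and the invariant factors of ∂_1 are all 1, so H_0 ≅ Z.
  H_1: rank ker ∂_1 − rank ∂_2 = (15 − 5) − 10 = 0, and ∂_2 has invariant factor 2 > 1, so H_1 ≅ Z/2.
  H_2: rank ker ∂_2 − rank ∂_3 = (10 − 10) − 0 = 0, and there is no ∂_3, so H_2 ≅ 0.

As a check, the Euler characteristic is 6 − 15 + 10 = 1, which agrees with 1 − 0 + 0 = 1.

H_0 ≅ Z,  H_1 ≅ Z/2,  H_2 = 0.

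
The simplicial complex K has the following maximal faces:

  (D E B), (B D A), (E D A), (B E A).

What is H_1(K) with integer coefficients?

H_1 ≅ 0.

Order the vertices as A < B < D < E. Listing each simplex with vertices in this order, K has dimension 2 with simplices:

  0-simplices (4): A, B, D, E
  1-simplices (6): AB, AD, AE, BD, BE, DE
  2-simplices (4): ABD, ABE, ADE, BDE

Hence C_0 ≅ Z^4, C_1 ≅ Z^6, C_2 ≅ Z^4.

Boundary ∂_1: C_1 → C_0 is given by ∂[p,q] = [q] − [p].
This gives a 4×6 integer matrix of rank 3; reducing to Smith normal form yields diagonal entries (1,1,1).

Boundary ∂_2: C_2 → C_1 sends each 2-simplex [p,q,r] to [q,r] − [p,r] + [p,q]. For instance
  ∂ABE = BE − AE + AB,
  ∂BDE = DE − BE + BD.
The 6×4 boundary matrix has rank 3 and Smith normal form diag(1,1,1).

Computing H_k = (kernel of ∂_k) / (image of ∂_{k+1}):

  H_1: rank ker ∂_1 − rank ∂_2 = (6 − 3) − 3 = 0, and the invariant factors of ∂_2 are all 1, so H_1 = 0.

(K is a triangulation of the 2-sphere S^2.)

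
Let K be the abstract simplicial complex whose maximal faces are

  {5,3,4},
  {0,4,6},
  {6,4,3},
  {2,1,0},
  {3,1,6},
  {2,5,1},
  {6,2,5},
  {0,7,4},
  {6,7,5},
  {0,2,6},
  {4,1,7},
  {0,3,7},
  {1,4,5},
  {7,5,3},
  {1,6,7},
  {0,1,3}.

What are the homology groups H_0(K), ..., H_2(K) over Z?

We work with the vertex ordering 0 < 1 < 2 < 3 < 4 < 5 < 6 < 7. The simplices of K, each written with vertices in increasing order, are:

  0-simplices (8): [0], [1], [2], [3], [4], [5], [6], [7]
  1-simplices (24): (24 of them)
  2-simplices (16): [0,1,2], [0,1,3], [0,2,6], [0,3,7], [0,4,6], [0,4,7], [1,2,5], [1,3,6], [1,4,5], [1,4,7], [1,6,7], [2,5,6], [3,4,5], [3,4,6], [3,5,7], [5,6,7]

so the chain groups are C_0 ≅ Z^8, C_1 ≅ Z^24, C_2 ≅ Z^16.

The boundary map ∂_1: C_1 → C_0 sends each edge [p,q] (with p < q) to q − p.
The 8×24 boundary matrix has rank 7 and Smith normal form diag(1,1,1,1,1,1,1).

Boundary ∂_2: C_2 → C_1 maps a triangle to the signed sum of its edges. For instance
  ∂[0,4,6] = [4,6] − [0,6] + [0,4],
  ∂[2,5,6] = [5,6] − [2,6] + [2,5].
The resulting 24×16 matrix has rank 15, and its Smith normal form has invariant factors (1,1,1,1,1,1,1,1,1,1,1,1,1,1,1).

From H_k ≅ ker(∂_k) / im(∂_{k+1}) we obtain:

  H_0: rank C_0 − rank ∂_1 = 8 − 7 = 1, and the invariant factors of ∂_1 are all 1, so H_0 = Z.
  H_1: rank ker ∂_1 − rank ∂_2 = (24 − 7) − 15 = 2, and the invariant factors of ∂_2 are all 1, so H_1 = Z^2.
  H_2: rank ker ∂_2 − rank ∂_3 = (16 − 15) − 0 = 1, and there is no ∂_3, so H_2 = Z.

(K is a triangulation of the torus T^2.)

H_0 ≅ Z,  H_1 ≅ Z^2,  H_2 ≅ Z.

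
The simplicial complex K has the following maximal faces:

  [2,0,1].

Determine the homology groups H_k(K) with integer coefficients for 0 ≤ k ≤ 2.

Fix the vertex order 0 < 1 < 2 and write every simplex with vertices in increasing order. Then dim K = 2 and the simplices of K are:

  0-simplices (3): [0], [1], [2]
  1-simplices (3): [0,1], [0,2], [1,2]
  2-simplices (1): [0,1,2]

Hence C_0 ≅ Z^3, C_1 ≅ Z^3, C_2 ≅ Z^1.

∂_1: C_1 → C_0 is given by ∂[p,q] = [q] − [p]. For instance
  ∂[1,2] = [2] − [1].
This gives a 3×3 integer matrix of rank 2; reducing to Smith normal form yields diagonal entries (1,1).

∂_2: C_2 → C_1 acts by ∂[p,q,r] = [q,r] − [p,r] + [p,q]. For instance
  ∂[0,1,2] = [1,2] − [0,2] + [0,1].
As a 3×1 matrix over Z this has rank 1, with invariant factors (1).

Reading off H_k = ker ∂_k / im ∂_{k+1}:

  H_0: rank C_0 − rank ∂_1 = 3 − 2 = 1, and the invariant factors of ∂_1 are all 1, so H_0 = Z.
  H_1: rank ker ∂_1 − rank ∂_2 = (3 − 2) − 1 = 0, and the invariant factors of ∂_2 are all 1, so H_1 = 0.
  H_2: rank ker ∂_2 − rank ∂_3 = (1 − 1) − 0 = 0, and there is no ∂_3, so H_2 = 0.

As a check, the Euler characteristic is 3 − 3 + 1 = 1, which agrees with 1 − 0 + 0 = 1.
(K is a triangulation of the 2-simplex.)

H_0 ≅ Z,  H_1 = 0,  H_2 = 0.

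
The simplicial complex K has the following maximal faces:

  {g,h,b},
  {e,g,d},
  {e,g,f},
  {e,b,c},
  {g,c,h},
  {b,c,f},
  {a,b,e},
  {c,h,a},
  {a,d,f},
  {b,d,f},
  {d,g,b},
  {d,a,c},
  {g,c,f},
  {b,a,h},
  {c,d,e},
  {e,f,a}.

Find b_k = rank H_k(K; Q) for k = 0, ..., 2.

b_0 = 1, b_1 = 2, b_2 = 1.

Order the vertices as a < b < c < d < e < f < g < h. Listing each simplex with vertices in this order, K has dimension 2 with simplices:

  0-simplices (8): a, b, c, d, e, f, g, h
  1-simplices (24): ab, ac, ad, ae, af, ah, bc, bd, be, bf, bg, bh, cd, ce, cf, cg, ch, de, df, dg, ef, eg, fg, gh
  2-simplices (16): abe, abh, acd, ach, adf, aef, bce, bcf, bdf, bdg, bgh, cde, cfg, cgh, deg, efg

Hence C_0 ≅ Z^8, C_1 ≅ Z^24, C_2 ≅ Z^16.

Boundary ∂_1: C_1 → C_0 sends each edge [p,q] (with p < q) to q − p. For instance
  ∂ef = f − e.
The resulting 8×24 matrix has rank 7, and its Smith normal form has invariant factors (1,1,1,1,1,1,1).

The boundary map ∂_2: C_2 → C_1 sends each 2-simplex [p,q,r] to [q,r] − [p,r] + [p,q]. For instance
  ∂adf = df − af + ad,
  ∂abh = bh − ah + ab.
As a 24×16 matrix over Z this has rank 15, with invariant factors (1,1,1,1,1,1,1,1,1,1,1,1,1,1,1).

Now H_k = ker ∂_k / im ∂_{k+1}, so:

  H_0: rank C_0 − rank ∂_1 = 8 − 7 = 1, and the invariant factors of ∂_1 are all 1, so H_0 ≅ Z.
  H_1: rank ker ∂_1 − rank ∂_2 = (24 − 7) − 15 = 2, and the invariant factors of ∂_2 are all 1, so H_1 ≅ Z^2.
  H_2: rank ker ∂_2 − rank ∂_3 = (16 − 15) − 0 = 1, and there is no ∂_3, so H_2 ≅ Z.

As a check, the Euler characteristic is 8 − 24 + 16 = 0, which agrees with 1 − 2 + 1 = 0.

Hence the Betti numbers are b_0 = 1, b_1 = 2, b_2 = 1.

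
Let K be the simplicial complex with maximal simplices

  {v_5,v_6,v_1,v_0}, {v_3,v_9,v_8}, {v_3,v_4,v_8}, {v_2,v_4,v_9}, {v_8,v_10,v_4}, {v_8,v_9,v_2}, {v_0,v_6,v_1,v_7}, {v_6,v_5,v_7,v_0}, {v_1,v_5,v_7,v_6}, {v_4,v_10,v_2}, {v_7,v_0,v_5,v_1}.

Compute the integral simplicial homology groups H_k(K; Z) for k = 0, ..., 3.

H_0 ≅ Z^2,  H_1 ≅ Z,  H_2 = 0,  H_3 ≅ Z.

We work with the vertex ordering v_0 < v_1 < v_2 < v_3 < v_4 < v_5 < v_6 < v_7 < v_8 < v_9 < v_10. The simplices of K, each written with vertices in increasing order, are:

  0-simplices (11): [v_0], [v_1], [v_2], [v_3], [v_4], [v_5], [v_6], [v_7], [v_8], [v_9], [v_10]
  1-simplices (22): (22 of them)
  2-simplices (16): (16 of them)
  3-simplices (5): [v_0,v_1,v_5,v_6], [v_0,v_1,v_5,v_7], [v_0,v_1,v_6,v_7], [v_0,v_5,v_6,v_7], [v_1,v_5,v_6,v_7]

Hence C_0 ≅ Z^11, C_1 ≅ Z^22, C_2 ≅ Z^16, C_3 ≅ Z^5.

∂_1: C_1 → C_0 is given by ∂[p,q] = [q] − [p]. For instance
  ∂[v_8,v_9] = [v_9] − [v_8].
The resulting 11×22 matrix has rank 9, and its Smith normal form has invariant factors (1,1,1,1,1,1,1,1,1).

Boundary ∂_2: C_2 → C_1 maps a triangle to the signed sum of its edges. For instance
  ∂[v_0,v_5,v_6] = [v_5,v_6] − [v_0,v_6] + [v_0,v_5],
  ∂[v_0,v_6,v_7] = [v_6,v_7] − [v_0,v_7] + [v_0,v_6].
This gives a 22×16 integer matrix of rank 12; reducing to Smith normal form yields diagonal entries (1,1,1,1,1,1,1,1,1,1,1,1).

Boundary ∂_3: C_3 → C_2 sends each 3-simplex σ to the alternating sum Σ_i (−1)^i (σ with its i-th vertex removed). For instance
  ∂[v_0,v_1,v_5,v_7] = [v_1,v_5,v_7] − [v_0,v_5,v_7] + [v_0,v_1,v_7] − [v_0,v_1,v_5],
  ∂[v_0,v_5,v_6,v_7] = [v_5,v_6,v_7] − [v_0,v_6,v_7] + [v_0,v_5,v_7] − [v_0,v_5,v_6].
The resulting 16×5 matrix has rank 4, and its Smith normal form has invariant factors (1,1,1,1).

Computing H_k = (kernel of ∂_k) / (image of ∂_{k+1}):

  H_0: rank C_0 − rank ∂_1 = 11 − 9 = 2, and the invariant factors of ∂_1 are all 1, so H_0 = Z^2.
  H_1: rank ker ∂_1 − rank ∂_2 = (22 − 9) − 12 = 1, and the invariant factors of ∂_2 are all 1, so H_1 = Z.
  H_2: rank ker ∂_2 − rank ∂_3 = (16 − 12) − 4 = 0, and the invariant factors of ∂_3 are all 1, so H_2 = 0.
  H_3: rank ker ∂_3 − rank ∂_4 = (5 − 4) − 0 = 1, and there is no ∂_4, so H_3 = Z.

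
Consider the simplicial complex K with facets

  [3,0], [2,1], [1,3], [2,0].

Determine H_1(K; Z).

H_1 ≅ Z.

K has 4 vertices, 4 edges.
rank ∂_1 = 3, rank ∂_2 = 0 ⇒ b_1 = 4 − 3 − 0 = 1. So H_1 ≅ Z.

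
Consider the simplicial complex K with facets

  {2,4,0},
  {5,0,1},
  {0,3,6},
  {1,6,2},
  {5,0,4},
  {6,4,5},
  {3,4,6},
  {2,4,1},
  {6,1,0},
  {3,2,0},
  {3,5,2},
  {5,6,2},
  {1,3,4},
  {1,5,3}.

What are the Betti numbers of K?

b_0 = 1, b_1 = 2, b_2 = 1.

K has 7 vertices, 21 edges, 14 triangles.
rank ∂_0 = 0, rank ∂_1 = 6 ⇒ b_0 = 7 − 0 − 6 = 1; all invariant factors of ∂_1 are 1 so no torsion. So H_0 ≅ Z.
rank ∂_1 = 6, rank ∂_2 = 13 ⇒ b_1 = 21 − 6 − 13 = 2; all invariant factors of ∂_2 are 1 so no torsion. So H_1 ≅ Z^2.
rank ∂_2 = 13, rank ∂_3 = 0 ⇒ b_2 = 14 − 13 − 0 = 1. So H_2 ≅ Z.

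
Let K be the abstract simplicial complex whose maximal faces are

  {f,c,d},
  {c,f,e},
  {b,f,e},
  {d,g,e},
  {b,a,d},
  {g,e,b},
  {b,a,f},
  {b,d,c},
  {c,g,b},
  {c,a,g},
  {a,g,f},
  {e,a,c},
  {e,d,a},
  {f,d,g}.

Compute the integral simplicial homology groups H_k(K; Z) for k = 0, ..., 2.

Take the total order a < b < c < d < e < f < g on the vertex set. Then K (dimension 2) consists of the simplices:

  0-simplices (7): a, b, c, d, e, f, g
  1-simplices (21): ab, ac, ad, ae, af, ag, bc, bd, be, bf, bg, cd, ce, cf, cg, de, df, dg, ef, eg, fg
  2-simplices (14): abd, abf, ace, acg, ade, afg, bcd, bcg, bef, beg, cdf, cef, deg, dfg

Hence C_0 ≅ Z^7, C_1 ≅ Z^21, C_2 ≅ Z^14.

The boundary map ∂_1: C_1 → C_0 is given by ∂[p,q] = [q] − [p].
This gives a 7×21 integer matrix of rank 6; reducing to Smith normal form yields diagonal entries (1,1,1,1,1,1).

Boundary ∂_2: C_2 → C_1 maps a triangle to the signed sum of its edges. For instance
  ∂bef = ef − bf + be,
  ∂ace = ce − ae + ac.
As a 21×14 matrix over Z this has rank 13, with invariant factors (1,1,1,1,1,1,1,1,1,1,1,1,1).

Computing H_k = (kernel of ∂_k) / (image of ∂_{k+1}):

  H_0: rank C_0 − rank ∂_1 = 7 − 6 = 1, and the invariant factors of ∂_1 are all 1, so H_0 ≅ Z.
  H_1: rank ker ∂_1 − rank ∂_2 = (21 − 6) − 13 = 2, and the invariant factors of ∂_2 are all 1, so H_1 ≅ Z^2.
  H_2: rank ker ∂_2 − rank ∂_3 = (14 − 13) − 0 = 1, and there is no ∂_3, so H_2 ≅ Z.

H_0 ≅ Z,  H_1 ≅ Z^2,  H_2 ≅ Z.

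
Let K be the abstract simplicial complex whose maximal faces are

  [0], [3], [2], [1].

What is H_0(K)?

Take the total order 0 < 1 < 2 < 3 on the vertex set. Then K (dimension 0) consists of the simplices:

  0-simplices (4): [0], [1], [2], [3]

giving chain groups C_0 ≅ Z^4.

Computing H_k = (kernel of ∂_k) / (image of ∂_{k+1}):

  H_0: rank C_0 − rank ∂_1 = 4 − 0 = 4, and there is no ∂_1, so H_0 = Z^4.

H_0 ≅ Z^4.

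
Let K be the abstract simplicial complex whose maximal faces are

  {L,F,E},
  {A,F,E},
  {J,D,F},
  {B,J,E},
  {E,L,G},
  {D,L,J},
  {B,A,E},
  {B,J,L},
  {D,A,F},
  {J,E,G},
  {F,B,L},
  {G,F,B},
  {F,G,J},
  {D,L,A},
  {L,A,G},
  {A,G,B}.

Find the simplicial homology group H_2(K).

H_2 ≅ Z.

Take the total order A < B < D < E < F < G < J < L on the vertex set. Then K (dimension 2) consists of the simplices:

  0-simplices (8): A, B, D, E, F, G, J, L
  1-simplices (24): AB, AD, AE, AF, AG, AL, BE, BF, BG, BJ, BL, DF, DJ, DL, EF, EG, EJ, EL, FG, FJ, FL, GJ, GL, JL
  2-simplices (16): ABE, ABG, ADF, ADL, AEF, AGL, BEJ, BFG, BFL, BJL, DFJ, DJL, EFL, EGJ, EGL, FGJ

so the chain groups are C_0 ≅ Z^8, C_1 ≅ Z^24, C_2 ≅ Z^16.

∂_1: C_1 → C_0 maps an edge to its endpoints' difference, ∂[p,q] = q − p.
The resulting 8×24 matrix has rank 7, and its Smith normal form has invariant factors (1,1,1,1,1,1,1).

The boundary map ∂_2: C_2 → C_1 sends each 2-simplex [p,q,r] to [q,r] − [p,r] + [p,q]. For instance
  ∂BJL = JL − BL + BJ,
  ∂FGJ = GJ − FJ + FG.
This gives a 24×16 integer matrix of rank 15; reducing to Smith normal form yields diagonal entries (1,1,1,1,1,1,1,1,1,1,1,1,1,1,1).

Reading off H_k = ker ∂_k / im ∂_{k+1}:

  H_2: rank ker ∂_2 − rank ∂_3 = (16 − 15) − 0 = 1, and there is no ∂_3, so H_2 = Z.

(K is a triangulation of the torus T^2.)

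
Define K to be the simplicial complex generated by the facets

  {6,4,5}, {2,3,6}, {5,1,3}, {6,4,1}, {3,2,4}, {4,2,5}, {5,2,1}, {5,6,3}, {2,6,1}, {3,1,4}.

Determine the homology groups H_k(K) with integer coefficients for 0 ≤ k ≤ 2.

H_0 ≅ Z,  H_1 ≅ Z_2,  H_2 = 0.

Fix the vertex order 1 < 2 < 3 < 4 < 5 < 6 and write every simplex with vertices in increasing order. Then dim K = 2 and the simplices of K are:

  0-simplices (6): [1], [2], [3], [4], [5], [6]
  1-simplices (15): [1,2], [1,3], [1,4], [1,5], [1,6], [2,3], [2,4], [2,5], [2,6], [3,4], [3,5], [3,6], [4,5], [4,6], [5,6]
  2-simplices (10): [1,2,5], [1,2,6], [1,3,4], [1,3,5], [1,4,6], [2,3,4], [2,3,6], [2,4,5], [3,5,6], [4,5,6]

giving chain groups C_0 ≅ Z^6, C_1 ≅ Z^15, C_2 ≅ Z^10.

∂_1: C_1 → C_0 sends each edge [p,q] (with p < q) to q − p.
This gives a 6×15 integer matrix of rank 5; reducing to Smith normal form yields diagonal entries (1,1,1,1,1).

∂_2: C_2 → C_1 sends each 2-simplex [p,q,r] to [q,r] − [p,r] + [p,q]. For instance
  ∂[1,3,4] = [3,4] − [1,4] + [1,3],
  ∂[3,5,6] = [5,6] − [3,6] + [3,5].
This gives a 15×10 integer matrix of rank 10; reducing to Smith normal form yields diagonal entries (1,1,1,1,1,1,1,1,1,2).

Computing H_k = (kernel of ∂_k) / (image of ∂_{k+1}):

  H_0: rank C_0 − rank ∂_1 = 6 − 5 = 1, and the invariant factors of ∂_1 are all 1, so H_0 ≅ Z.
  H_1: rank ker ∂_1 − rank ∂_2 = (15 − 5) − 10 = 0, and ∂_2 has invariant factor 2 > 1, so H_1 ≅ Z_2.
  H_2: rank ker ∂_2 − rank ∂_3 = (10 − 10) − 0 = 0, and there is no ∂_3, so H_2 ≅ 0.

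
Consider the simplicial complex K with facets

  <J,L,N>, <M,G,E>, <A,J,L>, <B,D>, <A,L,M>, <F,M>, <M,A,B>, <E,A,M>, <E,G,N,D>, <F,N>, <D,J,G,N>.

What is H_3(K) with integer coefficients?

Take the total order A < B < D < E < F < G < J < L < M < N on the vertex set. Then K (dimension 3) consists of the simplices:

  0-simplices (10): A, B, D, E, F, G, J, L, M, N
  1-simplices (23): AB, AE, AJ, AL, AM, BD, BM, DE, DG, DJ, DN, EG, EM, EN, FM, FN, GJ, GM, GN, JL, JN, LM, LN
  2-simplices (13): ABM, AEM, AJL, ALM, DEG, DEN, DGJ, DGN, DJN, EGM, EGN, GJN, JLN
  3-simplices (2): DEGN, DGJN

Hence C_0 ≅ Z^10, C_1 ≅ Z^23, C_2 ≅ Z^13, C_3 ≅ Z^2.

Boundary ∂_1: C_1 → C_0 is given by ∂[p,q] = [q] − [p].
The 10×23 boundary matrix has rank 9 and Smith normal form diag(1,1,1,1,1,1,1,1,1).

The boundary map ∂_2: C_2 → C_1 sends each 2-simplex [p,q,r] to [q,r] − [p,r] + [p,q]. For instance
  ∂GJN = JN − GN + GJ,
  ∂AJL = JL − AL + AJ.
The 23×13 boundary matrix has rank 11 and Smith normal form diag(1,1,1,1,1,1,1,1,1,1,1).

The boundary map ∂_3: C_3 → C_2 sends each 3-simplex σ to the alternating sum Σ_i (−1)^i (σ with its i-th vertex removed). For instance
  ∂DGJN = GJN − DJN + DGN − DGJ,
  ∂DEGN = EGN − DGN + DEN − DEG.
This gives a 13×2 integer matrix of rank 2; reducing to Smith normal form yields diagonal entries (1,1).

From H_k ≅ ker(∂_k) / im(∂_{k+1}) we obtain:

  H_3: rank ker ∂_3 − rank ∂_4 = (2 − 2) − 0 = 0, and there is no ∂_4, so H_3 ≅ 0.

H_3 = 0.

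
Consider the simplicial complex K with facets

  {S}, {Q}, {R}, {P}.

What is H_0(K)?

H_0 ≅ Z^4.

Fix the vertex order P < Q < R < S and write every simplex with vertices in increasing order. Then dim K = 0 and the simplices of K are:

  0-simplices (4): P, Q, R, S

Hence C_0 ≅ Z^4.

Computing H_k = (kernel of ∂_k) / (image of ∂_{k+1}):

  H_0: rank C_0 − rank ∂_1 = 4 − 0 = 4, and there is no ∂_1, so H_0 = Z^4.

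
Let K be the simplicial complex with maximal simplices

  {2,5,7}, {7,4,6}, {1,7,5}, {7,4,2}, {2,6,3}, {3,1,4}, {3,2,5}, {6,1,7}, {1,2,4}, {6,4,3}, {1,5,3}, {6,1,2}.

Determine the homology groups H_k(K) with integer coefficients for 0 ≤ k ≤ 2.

H_0 = Z,  H_1 = Z/2,  H_2 = 0.

Fix the vertex order 1 < 2 < 3 < 4 < 5 < 6 < 7 and write every simplex with vertices in increasing order. Then dim K = 2 and the simplices of K are:

  0-simplices (7): [1], [2], [3], [4], [5], [6], [7]
  1-simplices (18): [1,2], [1,3], [1,4], [1,5], [1,6], [1,7], [2,3], [2,4], [2,5], [2,6], [2,7], [3,4], [3,5], [3,6], [4,6], [4,7], [5,7], [6,7]
  2-simplices (12): [1,2,4], [1,2,6], [1,3,4], [1,3,5], [1,5,7], [1,6,7], [2,3,5], [2,3,6], [2,4,7], [2,5,7], [3,4,6], [4,6,7]

so the chain groups are C_0 ≅ Z^7, C_1 ≅ Z^18, C_2 ≅ Z^12.

∂_1: C_1 → C_0 maps an edge to its endpoints' difference, ∂[p,q] = q − p. For instance
  ∂[2,3] = [3] − [2].
The resulting 7×18 matrix has rank 6, and its Smith normal form has invariant factors (1,1,1,1,1,1).

∂_2: C_2 → C_1 sends each 2-simplex [p,q,r] to [q,r] − [p,r] + [p,q]. For instance
  ∂[1,2,4] = [2,4] − [1,4] + [1,2],
  ∂[2,4,7] = [4,7] − [2,7] + [2,4].
The 18×12 boundary matrix has rank 12 and Smith normal form diag(1,1,1,1,1,1,1,1,1,1,1,2).

From H_k ≅ ker(∂_k) / im(∂_{k+1}) we obtain:

  H_0: rank C_0 − rank ∂_1 = 7 − 6 = 1, and the invariant factors of ∂_1 are all 1, so H_0 ≅ Z.
  H_1: rank ker ∂_1 − rank ∂_2 = (18 − 6) − 12 = 0, and ∂_2 has invariant factor 2 > 1, so H_1 ≅ Z/2.
  H_2: rank ker ∂_2 − rank ∂_3 = (12 − 12) − 0 = 0, and there is no ∂_3, so H_2 ≅ 0.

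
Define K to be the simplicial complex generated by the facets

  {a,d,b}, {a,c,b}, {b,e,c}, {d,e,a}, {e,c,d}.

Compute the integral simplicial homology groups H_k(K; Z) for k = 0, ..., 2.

Order the vertices as a < b < c < d < e. Listing each simplex with vertices in this order, K has dimension 2 with simplices:

  0-simplices (5): a, b, c, d, e
  1-simplices (10): ab, ac, ad, ae, bc, bd, be, cd, ce, de
  2-simplices (5): abc, abd, ade, bce, cde

giving chain groups C_0 ≅ Z^5, C_1 ≅ Z^10, C_2 ≅ Z^5.

The boundary map ∂_1: C_1 → C_0 maps an edge to its endpoints' difference, ∂[p,q] = q − p. For instance
  ∂bd = d − b.
As a 5×10 matrix over Z this has rank 4, with invariant factors (1,1,1,1).

The boundary map ∂_2: C_2 → C_1 acts by ∂[p,q,r] = [q,r] − [p,r] + [p,q]. For instance
  ∂cde = de − ce + cd,
  ∂abd = bd − ad + ab.
The resulting 10×5 matrix has rank 5, and its Smith normal form has invariant factors (1,1,1,1,1).

Reading off H_k = ker ∂_k / im ∂_{k+1}:

  H_0: rank C_0 − rank ∂_1 = 5 − 4 = 1, and the invariant factors of ∂_1 are all 1, so H_0 = Z.
  H_1: rank ker ∂_1 − rank ∂_2 = (10 − 4) − 5 = 1, and the invariant factors of ∂_2 are all 1, so H_1 = Z.
  H_2: rank ker ∂_2 − rank ∂_3 = (5 − 5) − 0 = 0, and there is no ∂_3, so H_2 = 0.

As a check, the Euler characteristic is 5 − 10 + 5 = 0, which agrees with 1 − 1 + 0 = 0.
(K is a triangulation of the Möbius band.)

H_0 ≅ Z,  H_1 ≅ Z,  H_2 = 0.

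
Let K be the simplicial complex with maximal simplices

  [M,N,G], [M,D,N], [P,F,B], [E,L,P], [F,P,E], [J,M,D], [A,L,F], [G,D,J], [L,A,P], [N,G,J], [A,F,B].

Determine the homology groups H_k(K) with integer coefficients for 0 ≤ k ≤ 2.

H_0 = Z^2,  H_1 = Z^2,  H_2 = 0.

We work with the vertex ordering A < B < D < E < F < G < J < L < M < N < P. The simplices of K, each written with vertices in increasing order, are:

  0-simplices (11): A, B, D, E, F, G, J, L, M, N, P
  1-simplices (22): AB, AF, AL, AP, BF, BP, DG, DJ, DM, DN, EF, EL, EP, FL, FP, GJ, GM, GN, JM, JN, LP, MN
  2-simplices (11): ABF, AFL, ALP, BFP, DGJ, DJM, DMN, EFP, ELP, GJN, GMN

so the chain groups are C_0 ≅ Z^11, C_1 ≅ Z^22, C_2 ≅ Z^11.

The boundary map ∂_1: C_1 → C_0 is given by ∂[p,q] = [q] − [p].
This gives a 11×22 integer matrix of rank 9; reducing to Smith normal form yields diagonal entries (1,1,1,1,1,1,1,1,1).

The boundary map ∂_2: C_2 → C_1 maps a triangle to the signed sum of its edges. For instance
  ∂DGJ = GJ − DJ + DG,
  ∂EFP = FP − EP + EF.
The resulting 22×11 matrix has rank 11, and its Smith normal form has invariant factors (1,1,1,1,1,1,1,1,1,1,1).

From H_k ≅ ker(∂_k) / im(∂_{k+1}) we obtain:

  H_0: rank C_0 − rank ∂_1 = 11 − 9 = 2, and the invariant factors of ∂_1 are all 1, so H_0 ≅ Z^2.
  H_1: rank ker ∂_1 − rank ∂_2 = (22 − 9) − 11 = 2, and the invariant factors of ∂_2 are all 1, so H_1 ≅ Z^2.
  H_2: rank ker ∂_2 − rank ∂_3 = (11 − 11) − 0 = 0, and there is no ∂_3, so H_2 ≅ 0.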